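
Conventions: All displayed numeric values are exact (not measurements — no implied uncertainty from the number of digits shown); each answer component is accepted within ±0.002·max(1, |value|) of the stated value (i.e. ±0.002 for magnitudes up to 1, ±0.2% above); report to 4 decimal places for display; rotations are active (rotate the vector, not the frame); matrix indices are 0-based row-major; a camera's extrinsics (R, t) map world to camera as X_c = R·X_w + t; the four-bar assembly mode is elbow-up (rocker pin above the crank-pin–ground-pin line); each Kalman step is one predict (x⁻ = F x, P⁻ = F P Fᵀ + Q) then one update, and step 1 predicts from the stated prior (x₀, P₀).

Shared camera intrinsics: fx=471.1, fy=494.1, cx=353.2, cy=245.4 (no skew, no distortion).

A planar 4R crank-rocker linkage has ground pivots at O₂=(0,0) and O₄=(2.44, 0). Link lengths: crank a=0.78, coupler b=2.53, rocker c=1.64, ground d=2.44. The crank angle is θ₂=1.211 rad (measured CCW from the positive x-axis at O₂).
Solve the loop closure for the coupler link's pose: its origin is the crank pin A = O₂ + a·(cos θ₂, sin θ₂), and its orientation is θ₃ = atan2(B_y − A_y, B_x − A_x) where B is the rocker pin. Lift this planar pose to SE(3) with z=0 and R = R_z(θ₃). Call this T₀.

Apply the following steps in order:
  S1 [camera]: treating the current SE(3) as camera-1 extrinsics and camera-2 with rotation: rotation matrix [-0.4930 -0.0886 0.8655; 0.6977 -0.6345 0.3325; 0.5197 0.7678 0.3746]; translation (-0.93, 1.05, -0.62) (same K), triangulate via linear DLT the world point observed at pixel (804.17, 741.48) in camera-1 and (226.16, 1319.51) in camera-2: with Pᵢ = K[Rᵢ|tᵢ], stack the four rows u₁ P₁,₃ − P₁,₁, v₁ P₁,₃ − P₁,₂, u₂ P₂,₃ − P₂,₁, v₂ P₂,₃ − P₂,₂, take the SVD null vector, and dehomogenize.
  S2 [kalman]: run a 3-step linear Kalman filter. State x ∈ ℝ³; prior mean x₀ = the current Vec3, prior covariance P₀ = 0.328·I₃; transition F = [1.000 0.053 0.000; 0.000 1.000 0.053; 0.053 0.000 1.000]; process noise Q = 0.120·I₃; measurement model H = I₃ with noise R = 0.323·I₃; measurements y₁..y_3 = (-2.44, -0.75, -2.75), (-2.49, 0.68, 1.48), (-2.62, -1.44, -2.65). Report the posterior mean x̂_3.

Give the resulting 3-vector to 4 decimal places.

result = (-2.1150, -0.6149, -1.1792)

source (fourbar_fk): coupler pose = R=[0.9349 -0.3548 0.0000; 0.3548 0.9349 0.0000; 0.0000 0.0000 1.0000], t=(0.2746, 0.7301, 0.0000)
after S1 (triangulate): (1.5511, 0.4044, 1.6519)
after S2 (kf_track): (-2.1150, -0.6149, -1.1792)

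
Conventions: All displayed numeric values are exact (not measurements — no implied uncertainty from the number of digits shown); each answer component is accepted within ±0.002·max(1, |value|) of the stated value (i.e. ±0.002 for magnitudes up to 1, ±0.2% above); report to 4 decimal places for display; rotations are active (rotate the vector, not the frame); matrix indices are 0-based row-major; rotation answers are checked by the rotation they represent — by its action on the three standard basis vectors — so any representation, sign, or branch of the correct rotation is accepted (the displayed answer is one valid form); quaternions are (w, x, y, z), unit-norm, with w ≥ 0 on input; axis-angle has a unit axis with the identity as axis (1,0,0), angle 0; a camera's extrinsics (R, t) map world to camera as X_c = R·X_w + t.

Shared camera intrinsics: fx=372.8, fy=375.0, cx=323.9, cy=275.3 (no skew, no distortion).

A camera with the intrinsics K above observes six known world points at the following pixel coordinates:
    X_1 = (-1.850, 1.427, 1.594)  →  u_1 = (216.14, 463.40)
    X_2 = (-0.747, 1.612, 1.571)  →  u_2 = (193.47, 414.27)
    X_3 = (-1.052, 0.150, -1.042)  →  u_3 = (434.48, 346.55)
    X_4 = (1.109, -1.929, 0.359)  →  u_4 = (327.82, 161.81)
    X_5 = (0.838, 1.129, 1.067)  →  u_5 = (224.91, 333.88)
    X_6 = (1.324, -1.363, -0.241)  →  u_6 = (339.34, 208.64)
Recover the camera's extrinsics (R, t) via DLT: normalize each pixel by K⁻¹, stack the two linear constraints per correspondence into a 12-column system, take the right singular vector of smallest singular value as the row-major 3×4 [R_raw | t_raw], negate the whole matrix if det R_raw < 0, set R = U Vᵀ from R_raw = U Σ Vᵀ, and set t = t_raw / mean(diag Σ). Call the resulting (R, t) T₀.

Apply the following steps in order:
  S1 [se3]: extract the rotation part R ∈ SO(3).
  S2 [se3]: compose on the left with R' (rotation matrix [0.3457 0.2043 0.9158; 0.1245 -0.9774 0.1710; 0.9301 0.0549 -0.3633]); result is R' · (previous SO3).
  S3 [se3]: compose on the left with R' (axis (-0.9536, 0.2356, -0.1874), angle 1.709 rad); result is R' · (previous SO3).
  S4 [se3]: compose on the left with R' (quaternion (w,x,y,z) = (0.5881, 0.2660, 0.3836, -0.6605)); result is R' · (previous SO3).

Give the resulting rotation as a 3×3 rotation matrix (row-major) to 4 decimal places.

rotation (matrix) = ((-0.9912, -0.1209, -0.0532), (0.0675, -0.8102, 0.5822), (-0.1135, 0.5735, 0.8113))

source (pnp_recover): camera pose = R=[-0.4341 -0.3490 -0.8305; -0.1800 0.9369 -0.2997; 0.8827 0.0195 -0.4695], t=(0.1700, 0.2799, 5.2897)
after S1 (rot_of_se3): [-0.4341 -0.3490 -0.8305; -0.1800 0.9369 -0.2997; 0.8827 0.0195 -0.4695]
after S2 (compose_so3): [0.6216 0.0886 -0.7783; 0.2729 -0.9558 0.1092; -0.7343 -0.2803 -0.6183]
after S3 (compose_so3): [0.2177 0.0240 -0.9757; -0.9513 -0.2184 -0.2176; -0.2183 0.9756 -0.0248]
after S4 (compose_so3): [-0.9912 -0.1209 -0.0532; 0.0675 -0.8102 0.5822; -0.1135 0.5735 0.8113]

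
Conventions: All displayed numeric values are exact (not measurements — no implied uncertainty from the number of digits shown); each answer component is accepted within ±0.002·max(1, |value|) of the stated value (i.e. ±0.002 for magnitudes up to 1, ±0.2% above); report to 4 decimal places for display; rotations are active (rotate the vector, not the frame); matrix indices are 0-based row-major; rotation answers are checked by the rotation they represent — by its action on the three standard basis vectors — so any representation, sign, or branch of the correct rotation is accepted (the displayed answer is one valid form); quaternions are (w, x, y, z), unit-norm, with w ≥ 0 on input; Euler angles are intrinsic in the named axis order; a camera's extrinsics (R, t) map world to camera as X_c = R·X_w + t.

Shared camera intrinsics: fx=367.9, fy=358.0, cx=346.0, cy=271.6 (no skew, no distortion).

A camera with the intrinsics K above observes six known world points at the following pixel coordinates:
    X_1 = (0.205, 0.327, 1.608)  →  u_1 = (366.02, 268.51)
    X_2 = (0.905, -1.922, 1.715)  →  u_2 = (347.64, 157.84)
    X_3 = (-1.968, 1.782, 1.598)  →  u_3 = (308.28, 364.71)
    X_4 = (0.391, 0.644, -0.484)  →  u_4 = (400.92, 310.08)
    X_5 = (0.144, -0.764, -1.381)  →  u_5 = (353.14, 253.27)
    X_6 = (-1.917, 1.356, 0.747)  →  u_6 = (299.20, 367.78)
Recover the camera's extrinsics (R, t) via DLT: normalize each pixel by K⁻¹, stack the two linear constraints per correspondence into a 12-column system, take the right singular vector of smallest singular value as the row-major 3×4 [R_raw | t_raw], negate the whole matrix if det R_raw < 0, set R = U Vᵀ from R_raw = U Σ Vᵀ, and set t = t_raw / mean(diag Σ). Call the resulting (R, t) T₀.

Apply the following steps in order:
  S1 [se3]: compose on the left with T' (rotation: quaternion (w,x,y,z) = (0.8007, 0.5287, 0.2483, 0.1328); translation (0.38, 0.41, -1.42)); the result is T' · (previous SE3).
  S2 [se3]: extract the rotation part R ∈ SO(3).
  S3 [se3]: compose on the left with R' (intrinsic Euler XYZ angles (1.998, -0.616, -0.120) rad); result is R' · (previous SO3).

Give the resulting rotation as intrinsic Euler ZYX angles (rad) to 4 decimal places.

rotation (euler_zyx) = (0.0260, -0.2263, -3.0128)

source (pnp_recover): camera pose = R=[0.8906 0.4493 -0.0699; -0.4519 0.8575 -0.2460; -0.0506 0.2507 0.9667], t=(0.2100, 0.1400, 6.2307)
after S1 (compose_se3): R=[0.6996 0.5557 0.4491; 0.2795 0.3656 -0.8878; -0.6576 0.7467 0.1005], t=(3.9163, -4.2981, 0.6326)
after S2 (rot_of_se3): [0.6996 0.5557 0.4491; 0.2795 0.3656 -0.8878; -0.6576 0.7467 0.1005]
after S3 (compose_so3): [0.9742 0.0546 0.2191; 0.0254 -0.9906 0.1342; 0.2244 -0.1252 -0.9664]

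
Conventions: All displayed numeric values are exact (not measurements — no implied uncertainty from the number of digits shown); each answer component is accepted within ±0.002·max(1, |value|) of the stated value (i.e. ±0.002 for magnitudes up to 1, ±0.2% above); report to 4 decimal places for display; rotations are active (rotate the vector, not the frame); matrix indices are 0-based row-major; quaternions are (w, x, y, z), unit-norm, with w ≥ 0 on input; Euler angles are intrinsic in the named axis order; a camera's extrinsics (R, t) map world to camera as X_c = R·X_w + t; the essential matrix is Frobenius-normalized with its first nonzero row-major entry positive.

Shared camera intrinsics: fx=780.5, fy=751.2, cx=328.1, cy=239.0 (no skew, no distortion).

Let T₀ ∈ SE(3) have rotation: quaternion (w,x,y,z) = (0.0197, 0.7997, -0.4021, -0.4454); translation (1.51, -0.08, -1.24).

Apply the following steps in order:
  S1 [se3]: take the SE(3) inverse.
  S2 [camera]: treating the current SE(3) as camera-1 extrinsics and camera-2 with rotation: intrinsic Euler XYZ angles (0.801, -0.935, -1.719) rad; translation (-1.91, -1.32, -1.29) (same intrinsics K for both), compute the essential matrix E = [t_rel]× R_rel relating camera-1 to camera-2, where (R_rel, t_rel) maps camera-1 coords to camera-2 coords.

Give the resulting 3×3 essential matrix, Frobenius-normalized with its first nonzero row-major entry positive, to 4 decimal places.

matrix = [0.5991 0.2811 0.1292; -0.2593 0.4640 -0.3376; -0.0747 -0.3530 0.1368]

after S1 (invert_se3): R=[0.2798 -0.6607 -0.6965; -0.6256 -0.6758 0.3897; -0.7282 0.3267 -0.6025], t=(-1.3391, 1.3738, 0.3787)
after S2 (essential): [0.5991 0.2811 0.1292; -0.2593 0.4640 -0.3376; -0.0747 -0.3530 0.1368]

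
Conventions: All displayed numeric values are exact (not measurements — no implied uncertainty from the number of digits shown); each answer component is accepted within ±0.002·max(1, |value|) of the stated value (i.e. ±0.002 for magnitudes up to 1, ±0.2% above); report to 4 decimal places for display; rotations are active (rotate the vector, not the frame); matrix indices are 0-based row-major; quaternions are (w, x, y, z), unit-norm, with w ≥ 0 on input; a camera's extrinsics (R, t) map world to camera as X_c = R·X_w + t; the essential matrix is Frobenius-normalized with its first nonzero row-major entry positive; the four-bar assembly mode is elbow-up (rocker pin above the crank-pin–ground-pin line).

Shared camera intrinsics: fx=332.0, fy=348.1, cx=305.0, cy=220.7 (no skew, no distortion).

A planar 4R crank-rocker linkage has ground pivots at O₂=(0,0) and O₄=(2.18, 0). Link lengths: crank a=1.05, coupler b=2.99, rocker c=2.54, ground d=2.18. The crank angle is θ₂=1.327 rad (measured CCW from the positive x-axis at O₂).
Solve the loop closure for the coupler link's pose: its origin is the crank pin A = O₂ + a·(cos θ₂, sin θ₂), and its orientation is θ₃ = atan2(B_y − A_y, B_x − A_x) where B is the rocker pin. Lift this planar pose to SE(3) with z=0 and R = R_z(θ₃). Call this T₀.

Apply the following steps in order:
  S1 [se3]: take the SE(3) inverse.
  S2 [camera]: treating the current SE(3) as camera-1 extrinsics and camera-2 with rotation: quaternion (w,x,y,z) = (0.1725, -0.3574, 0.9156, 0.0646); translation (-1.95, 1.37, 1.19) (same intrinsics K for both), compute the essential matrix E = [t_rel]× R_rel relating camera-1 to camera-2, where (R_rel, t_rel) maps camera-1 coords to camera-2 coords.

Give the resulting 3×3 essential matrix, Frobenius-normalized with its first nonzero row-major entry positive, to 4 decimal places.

source (fourbar_fk): coupler pose = R=[0.8797 -0.4754 0.0000; 0.4754 0.8797 0.0000; 0.0000 0.0000 1.0000], t=(0.2535, 1.0190, 0.0000)
after S1 (invert_se3): R=[0.8797 0.4754 0.0000; -0.4754 0.8797 0.0000; 0.0000 0.0000 1.0000], t=(-0.7074, -0.7759, 0.0000)
after S2 (essential): [0.0793 0.1391 0.4109; 0.3759 -0.0348 0.4573; -0.4700 0.4203 0.2374]

matrix = [0.0793 0.1391 0.4109; 0.3759 -0.0348 0.4573; -0.4700 0.4203 0.2374]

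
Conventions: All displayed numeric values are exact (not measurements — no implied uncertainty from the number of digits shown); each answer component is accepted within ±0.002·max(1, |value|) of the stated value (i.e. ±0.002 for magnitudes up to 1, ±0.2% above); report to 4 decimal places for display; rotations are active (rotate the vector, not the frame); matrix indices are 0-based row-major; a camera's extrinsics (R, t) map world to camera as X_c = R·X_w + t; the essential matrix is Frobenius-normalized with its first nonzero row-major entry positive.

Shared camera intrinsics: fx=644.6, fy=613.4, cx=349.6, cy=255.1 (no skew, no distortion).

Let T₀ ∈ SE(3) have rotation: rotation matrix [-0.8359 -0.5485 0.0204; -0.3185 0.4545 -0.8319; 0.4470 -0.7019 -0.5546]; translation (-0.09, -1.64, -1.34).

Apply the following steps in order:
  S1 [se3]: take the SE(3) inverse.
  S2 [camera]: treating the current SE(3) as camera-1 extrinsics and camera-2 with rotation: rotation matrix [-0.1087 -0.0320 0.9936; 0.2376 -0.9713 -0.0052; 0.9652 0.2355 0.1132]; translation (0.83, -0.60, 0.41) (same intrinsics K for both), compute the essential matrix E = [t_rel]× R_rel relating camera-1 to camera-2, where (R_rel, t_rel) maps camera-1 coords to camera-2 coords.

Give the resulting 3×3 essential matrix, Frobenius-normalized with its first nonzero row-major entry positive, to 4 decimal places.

matrix = [0.5108 0.3963 0.0379; 0.3117 0.0519 -0.0053; 0.3756 -0.5739 -0.1016]

after S1 (invert_se3): R=[-0.8359 -0.3185 0.4470; -0.5485 0.4545 -0.7019; 0.0204 -0.8319 -0.5546], t=(0.0014, -0.2445, -2.1056)
after S2 (essential): [0.5108 0.3963 0.0379; 0.3117 0.0519 -0.0053; 0.3756 -0.5739 -0.1016]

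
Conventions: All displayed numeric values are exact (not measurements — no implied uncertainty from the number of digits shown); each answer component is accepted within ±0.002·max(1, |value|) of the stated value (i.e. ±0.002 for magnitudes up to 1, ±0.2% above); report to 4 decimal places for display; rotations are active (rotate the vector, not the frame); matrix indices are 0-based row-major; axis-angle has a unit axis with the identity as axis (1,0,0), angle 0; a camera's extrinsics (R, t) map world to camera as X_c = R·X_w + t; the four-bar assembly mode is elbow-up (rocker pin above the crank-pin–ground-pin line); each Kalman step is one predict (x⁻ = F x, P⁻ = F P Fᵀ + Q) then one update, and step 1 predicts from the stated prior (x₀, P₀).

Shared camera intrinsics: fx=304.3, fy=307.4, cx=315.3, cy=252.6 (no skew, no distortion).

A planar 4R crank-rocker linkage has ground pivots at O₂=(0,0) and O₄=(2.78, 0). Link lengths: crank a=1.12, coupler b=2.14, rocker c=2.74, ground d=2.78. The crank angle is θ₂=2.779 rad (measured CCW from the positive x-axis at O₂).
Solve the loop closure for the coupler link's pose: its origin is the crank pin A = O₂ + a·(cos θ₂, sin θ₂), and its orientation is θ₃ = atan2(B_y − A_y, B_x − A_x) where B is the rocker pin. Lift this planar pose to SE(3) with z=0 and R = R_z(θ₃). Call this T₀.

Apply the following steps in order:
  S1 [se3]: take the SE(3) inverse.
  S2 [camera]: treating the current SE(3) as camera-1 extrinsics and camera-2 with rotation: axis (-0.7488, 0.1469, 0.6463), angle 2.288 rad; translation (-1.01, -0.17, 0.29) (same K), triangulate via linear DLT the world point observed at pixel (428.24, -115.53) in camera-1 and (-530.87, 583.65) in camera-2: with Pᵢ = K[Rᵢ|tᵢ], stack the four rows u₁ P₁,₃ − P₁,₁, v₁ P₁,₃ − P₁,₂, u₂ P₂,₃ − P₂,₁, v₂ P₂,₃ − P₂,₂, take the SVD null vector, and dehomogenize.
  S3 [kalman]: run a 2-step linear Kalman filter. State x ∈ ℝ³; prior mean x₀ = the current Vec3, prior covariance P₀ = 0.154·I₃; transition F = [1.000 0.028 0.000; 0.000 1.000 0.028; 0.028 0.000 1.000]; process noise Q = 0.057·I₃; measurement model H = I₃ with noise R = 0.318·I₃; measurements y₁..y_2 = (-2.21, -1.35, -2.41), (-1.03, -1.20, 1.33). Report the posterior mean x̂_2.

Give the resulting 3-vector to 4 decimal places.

result = (-1.0064, -0.8759, 0.1849)

source (fourbar_fk): coupler pose = R=[0.7889 -0.6146 0.0000; 0.6146 0.7889 0.0000; 0.0000 0.0000 1.0000], t=(-1.0472, 0.3973, 0.0000)
after S1 (invert_se3): R=[0.7889 0.6146 0.0000; -0.6146 0.7889 0.0000; 0.0000 0.0000 1.0000], t=(0.5820, -0.9569, 0.0000)
after S2 (triangulate): (-0.1321, -0.2402, 0.8895)
after S3 (kf_track): (-1.0064, -0.8759, 0.1849)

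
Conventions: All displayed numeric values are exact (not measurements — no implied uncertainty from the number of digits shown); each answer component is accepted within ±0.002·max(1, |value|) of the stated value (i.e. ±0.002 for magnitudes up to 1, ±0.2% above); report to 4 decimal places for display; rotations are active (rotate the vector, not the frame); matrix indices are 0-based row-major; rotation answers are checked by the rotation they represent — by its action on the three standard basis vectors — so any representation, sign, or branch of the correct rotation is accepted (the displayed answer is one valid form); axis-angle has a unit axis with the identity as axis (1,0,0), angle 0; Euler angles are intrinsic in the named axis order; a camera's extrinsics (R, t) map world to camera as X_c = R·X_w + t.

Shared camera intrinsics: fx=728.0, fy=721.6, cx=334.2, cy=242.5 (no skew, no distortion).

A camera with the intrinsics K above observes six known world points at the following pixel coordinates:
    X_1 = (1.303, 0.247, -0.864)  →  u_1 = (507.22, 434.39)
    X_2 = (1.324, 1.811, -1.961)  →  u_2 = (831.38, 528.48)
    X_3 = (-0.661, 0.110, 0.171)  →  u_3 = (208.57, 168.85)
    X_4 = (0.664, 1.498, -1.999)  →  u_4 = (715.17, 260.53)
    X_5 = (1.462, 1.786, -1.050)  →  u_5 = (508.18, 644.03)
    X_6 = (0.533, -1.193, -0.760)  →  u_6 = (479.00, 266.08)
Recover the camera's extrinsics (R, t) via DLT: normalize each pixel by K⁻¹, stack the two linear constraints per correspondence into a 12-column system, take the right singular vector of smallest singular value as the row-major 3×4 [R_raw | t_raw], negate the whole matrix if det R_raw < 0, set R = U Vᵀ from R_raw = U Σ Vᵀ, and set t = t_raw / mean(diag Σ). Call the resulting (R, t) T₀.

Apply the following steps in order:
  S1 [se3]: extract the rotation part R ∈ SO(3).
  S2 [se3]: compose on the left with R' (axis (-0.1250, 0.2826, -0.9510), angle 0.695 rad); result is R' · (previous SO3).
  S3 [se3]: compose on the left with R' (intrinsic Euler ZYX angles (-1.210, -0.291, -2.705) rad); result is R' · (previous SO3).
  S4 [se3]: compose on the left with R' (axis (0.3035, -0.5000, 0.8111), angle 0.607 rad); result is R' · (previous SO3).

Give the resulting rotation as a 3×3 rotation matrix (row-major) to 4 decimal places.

rotation (matrix) = ((0.2083, -0.9516, -0.2261), (-0.9738, -0.1803, -0.1384), (0.0910, 0.2490, -0.9642))

source (pnp_recover): camera pose = R=[0.3994 -0.3726 -0.8377; 0.9143 0.0949 0.3937; -0.0672 -0.9231 0.3785], t=(-0.2900, 0.0900, 4.2700)
after S1 (rot_of_se3): [0.3994 -0.3726 -0.8377; 0.9143 0.0949 0.3937; -0.0672 -0.9231 0.3785]
after S2 (compose_so3): [0.8435 -0.4231 -0.3309; 0.4715 0.2882 0.8334; -0.2572 -0.8590 0.4426]
after S3 (compose_so3): [-0.2197 -0.7938 -0.5671; -0.9362 0.3350 -0.1062; 0.2743 0.5076 -0.8168]
after S4 (compose_so3): [0.2083 -0.9516 -0.2261; -0.9738 -0.1803 -0.1384; 0.0910 0.2490 -0.9642]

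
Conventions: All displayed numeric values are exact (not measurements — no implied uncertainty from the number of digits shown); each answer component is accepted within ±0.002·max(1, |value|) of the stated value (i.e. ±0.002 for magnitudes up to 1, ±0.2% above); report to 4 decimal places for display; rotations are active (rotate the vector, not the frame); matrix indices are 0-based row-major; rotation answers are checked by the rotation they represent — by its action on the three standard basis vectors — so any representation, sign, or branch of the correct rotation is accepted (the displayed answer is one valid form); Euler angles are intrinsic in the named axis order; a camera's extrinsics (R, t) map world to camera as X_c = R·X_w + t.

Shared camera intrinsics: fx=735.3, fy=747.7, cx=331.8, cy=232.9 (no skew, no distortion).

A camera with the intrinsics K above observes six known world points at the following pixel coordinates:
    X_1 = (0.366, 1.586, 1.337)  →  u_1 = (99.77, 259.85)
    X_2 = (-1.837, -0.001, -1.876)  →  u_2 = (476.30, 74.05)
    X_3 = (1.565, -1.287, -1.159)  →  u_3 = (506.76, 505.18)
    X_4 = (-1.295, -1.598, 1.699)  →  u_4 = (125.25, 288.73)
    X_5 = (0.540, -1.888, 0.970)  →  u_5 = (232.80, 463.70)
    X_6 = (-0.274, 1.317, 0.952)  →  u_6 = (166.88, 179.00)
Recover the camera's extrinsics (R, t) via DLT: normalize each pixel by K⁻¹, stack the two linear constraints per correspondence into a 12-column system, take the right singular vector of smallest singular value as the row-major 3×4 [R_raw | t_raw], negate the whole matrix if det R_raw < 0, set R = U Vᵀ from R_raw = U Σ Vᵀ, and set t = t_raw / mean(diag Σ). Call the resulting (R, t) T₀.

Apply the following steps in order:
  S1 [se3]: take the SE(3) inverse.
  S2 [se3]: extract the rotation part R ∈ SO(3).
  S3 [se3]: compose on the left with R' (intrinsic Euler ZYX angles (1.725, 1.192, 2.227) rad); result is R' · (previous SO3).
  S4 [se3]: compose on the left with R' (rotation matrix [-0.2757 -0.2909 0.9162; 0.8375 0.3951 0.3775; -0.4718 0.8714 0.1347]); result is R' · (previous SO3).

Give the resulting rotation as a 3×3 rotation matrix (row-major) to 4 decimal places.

rotation (matrix) = ((0.0768, -0.7793, 0.6219), (-0.4935, -0.5717, -0.6555), (0.8664, -0.2566, -0.4285))

source (pnp_recover): camera pose = R=[0.2436 0.0287 -0.9694; 0.8227 -0.5354 0.1909; -0.5136 -0.8441 -0.1540], t=(-0.0400, 0.4300, 5.5402)
after S1 (invert_se3): R=[0.2436 0.8227 -0.5136; 0.0287 -0.5354 -0.8441; -0.9694 0.1909 -0.1540], t=(2.5014, 4.9078, 0.7324)
after S2 (rot_of_se3): [0.2436 0.8227 -0.5136; 0.0287 -0.5354 -0.8441; -0.9694 0.1909 -0.1540]
after S3 (compose_so3): [-0.8432 -0.1429 -0.5183; 0.5376 -0.2227 -0.8133; 0.0008 -0.9644 0.2646]
after S4 (compose_so3): [0.0768 -0.7793 0.6219; -0.4935 -0.5717 -0.6555; 0.8664 -0.2566 -0.4285]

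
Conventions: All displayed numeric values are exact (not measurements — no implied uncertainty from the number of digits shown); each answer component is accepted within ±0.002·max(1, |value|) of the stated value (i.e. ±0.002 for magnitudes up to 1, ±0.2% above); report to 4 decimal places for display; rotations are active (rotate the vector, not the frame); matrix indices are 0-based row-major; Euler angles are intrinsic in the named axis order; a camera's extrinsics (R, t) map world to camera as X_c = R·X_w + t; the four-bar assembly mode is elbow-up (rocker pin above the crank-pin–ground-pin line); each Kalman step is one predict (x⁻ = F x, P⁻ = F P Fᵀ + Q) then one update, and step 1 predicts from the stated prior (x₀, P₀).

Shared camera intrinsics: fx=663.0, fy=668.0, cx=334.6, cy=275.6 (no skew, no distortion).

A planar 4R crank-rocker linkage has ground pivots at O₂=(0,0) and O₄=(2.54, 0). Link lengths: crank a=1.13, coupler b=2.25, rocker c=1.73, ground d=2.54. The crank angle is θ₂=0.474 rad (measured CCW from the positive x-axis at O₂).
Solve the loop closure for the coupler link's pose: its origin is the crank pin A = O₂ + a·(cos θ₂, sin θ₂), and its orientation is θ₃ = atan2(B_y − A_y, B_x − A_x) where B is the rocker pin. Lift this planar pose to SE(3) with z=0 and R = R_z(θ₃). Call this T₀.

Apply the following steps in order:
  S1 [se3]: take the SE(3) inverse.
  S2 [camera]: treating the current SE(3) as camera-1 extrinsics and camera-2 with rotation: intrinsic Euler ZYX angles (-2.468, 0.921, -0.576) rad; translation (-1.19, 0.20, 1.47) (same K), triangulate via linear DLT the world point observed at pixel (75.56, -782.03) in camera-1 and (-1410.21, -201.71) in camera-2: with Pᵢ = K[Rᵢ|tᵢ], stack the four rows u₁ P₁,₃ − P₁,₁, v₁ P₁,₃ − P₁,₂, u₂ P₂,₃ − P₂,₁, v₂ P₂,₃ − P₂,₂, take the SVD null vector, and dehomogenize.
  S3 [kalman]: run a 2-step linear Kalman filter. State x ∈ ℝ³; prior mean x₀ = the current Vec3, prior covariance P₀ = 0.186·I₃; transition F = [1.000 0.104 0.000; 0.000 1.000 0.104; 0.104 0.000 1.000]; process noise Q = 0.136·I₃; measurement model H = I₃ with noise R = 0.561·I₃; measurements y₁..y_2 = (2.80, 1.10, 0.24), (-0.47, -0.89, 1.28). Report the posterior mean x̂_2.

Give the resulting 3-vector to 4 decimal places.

source (fourbar_fk): coupler pose = R=[0.8541 -0.5202 0.0000; 0.5202 0.8541 0.0000; 0.0000 0.0000 1.0000], t=(1.0054, 0.5158, 0.0000)
after S1 (invert_se3): R=[0.8541 0.5202 0.0000; -0.5202 0.8541 0.0000; 0.0000 0.0000 1.0000], t=(-1.1270, 0.0825, 0.0000)
after S2 (triangulate): (1.4796, -0.9899, 0.9680)
after S3 (kf_track): (0.9866, -0.4213, 1.0709)

result = (0.9866, -0.4213, 1.0709)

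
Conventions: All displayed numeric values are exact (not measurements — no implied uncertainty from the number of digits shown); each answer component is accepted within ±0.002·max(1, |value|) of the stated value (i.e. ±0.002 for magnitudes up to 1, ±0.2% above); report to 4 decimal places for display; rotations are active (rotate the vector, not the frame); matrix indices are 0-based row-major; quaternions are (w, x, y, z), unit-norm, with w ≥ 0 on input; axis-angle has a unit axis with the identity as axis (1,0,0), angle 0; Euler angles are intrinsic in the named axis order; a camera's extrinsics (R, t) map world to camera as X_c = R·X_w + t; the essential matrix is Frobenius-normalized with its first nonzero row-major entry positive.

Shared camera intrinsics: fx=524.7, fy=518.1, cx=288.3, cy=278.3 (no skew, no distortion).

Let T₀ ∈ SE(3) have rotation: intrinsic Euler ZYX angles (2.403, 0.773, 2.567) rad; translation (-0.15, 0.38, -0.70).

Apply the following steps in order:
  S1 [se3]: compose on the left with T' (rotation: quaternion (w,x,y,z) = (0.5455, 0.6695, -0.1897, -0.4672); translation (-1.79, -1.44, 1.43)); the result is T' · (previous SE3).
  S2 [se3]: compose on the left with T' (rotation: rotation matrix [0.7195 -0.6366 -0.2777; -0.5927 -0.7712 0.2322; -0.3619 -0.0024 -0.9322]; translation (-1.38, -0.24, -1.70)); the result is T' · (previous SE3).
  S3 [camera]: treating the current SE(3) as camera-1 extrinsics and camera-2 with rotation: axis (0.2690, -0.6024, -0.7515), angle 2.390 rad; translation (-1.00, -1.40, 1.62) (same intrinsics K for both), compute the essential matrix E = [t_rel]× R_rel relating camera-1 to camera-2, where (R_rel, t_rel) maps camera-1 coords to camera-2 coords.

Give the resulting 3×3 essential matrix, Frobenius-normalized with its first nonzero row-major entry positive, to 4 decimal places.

after S1 (compose_se3): R=[0.4444 0.0400 0.8949; 0.6300 -0.7242 -0.2805; 0.6369 0.6885 -0.3470], t=(-1.1838, -1.0648, 1.8155)
after S2 (compose_se3): R=[-0.2582 0.2986 0.9188; -0.6014 0.6946 -0.3947; -0.7561 -0.6545 0.0003], t=(-2.0581, 1.7043, -2.9614)
after S3 (essential): [0.2520 0.2317 -0.2360; 0.3163 0.2541 -0.4082; -0.2203 -0.4362 -0.5070]

matrix = [0.2520 0.2317 -0.2360; 0.3163 0.2541 -0.4082; -0.2203 -0.4362 -0.5070]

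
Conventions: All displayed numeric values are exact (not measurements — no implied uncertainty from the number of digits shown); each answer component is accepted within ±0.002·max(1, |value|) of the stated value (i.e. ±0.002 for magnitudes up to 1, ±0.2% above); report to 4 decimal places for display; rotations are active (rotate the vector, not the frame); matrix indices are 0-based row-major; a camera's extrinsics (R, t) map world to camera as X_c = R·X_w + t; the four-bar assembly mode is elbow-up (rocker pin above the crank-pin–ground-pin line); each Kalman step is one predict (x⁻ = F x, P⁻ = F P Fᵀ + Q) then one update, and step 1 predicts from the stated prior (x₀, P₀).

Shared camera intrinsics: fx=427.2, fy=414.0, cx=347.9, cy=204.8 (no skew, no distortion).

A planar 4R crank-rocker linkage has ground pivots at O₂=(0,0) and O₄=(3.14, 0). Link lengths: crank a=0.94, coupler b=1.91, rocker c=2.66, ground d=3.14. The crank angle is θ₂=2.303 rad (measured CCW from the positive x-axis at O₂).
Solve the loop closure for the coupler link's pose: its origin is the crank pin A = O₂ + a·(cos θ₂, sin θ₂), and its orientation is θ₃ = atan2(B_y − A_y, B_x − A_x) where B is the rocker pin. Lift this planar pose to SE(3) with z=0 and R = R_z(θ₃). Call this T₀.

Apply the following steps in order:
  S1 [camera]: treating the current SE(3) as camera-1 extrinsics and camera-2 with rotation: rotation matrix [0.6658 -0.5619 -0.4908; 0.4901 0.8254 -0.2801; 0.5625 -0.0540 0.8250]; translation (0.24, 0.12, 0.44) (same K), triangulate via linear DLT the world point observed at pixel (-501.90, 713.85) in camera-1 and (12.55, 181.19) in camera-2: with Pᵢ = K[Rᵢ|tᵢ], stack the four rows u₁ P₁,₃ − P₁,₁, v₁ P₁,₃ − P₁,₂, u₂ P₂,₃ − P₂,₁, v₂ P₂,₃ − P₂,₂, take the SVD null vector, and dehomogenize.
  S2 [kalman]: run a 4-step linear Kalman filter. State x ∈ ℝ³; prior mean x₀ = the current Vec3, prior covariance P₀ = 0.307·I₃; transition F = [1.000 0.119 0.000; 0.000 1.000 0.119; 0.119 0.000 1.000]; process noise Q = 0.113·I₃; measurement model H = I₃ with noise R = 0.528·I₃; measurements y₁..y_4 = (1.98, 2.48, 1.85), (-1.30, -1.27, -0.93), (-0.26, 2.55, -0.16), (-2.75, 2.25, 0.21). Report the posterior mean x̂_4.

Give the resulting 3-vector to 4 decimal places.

source (fourbar_fk): coupler pose = R=[0.8729 -0.4880 0.0000; 0.4880 0.8729 0.0000; 0.0000 0.0000 1.0000], t=(-0.6284, 0.6991, 0.0000)
after S1 (triangulate): (-0.4584, 0.2807, 0.5859)
after S2 (kf_track): (-0.9777, 1.5010, 0.1218)

result = (-0.9777, 1.5010, 0.1218)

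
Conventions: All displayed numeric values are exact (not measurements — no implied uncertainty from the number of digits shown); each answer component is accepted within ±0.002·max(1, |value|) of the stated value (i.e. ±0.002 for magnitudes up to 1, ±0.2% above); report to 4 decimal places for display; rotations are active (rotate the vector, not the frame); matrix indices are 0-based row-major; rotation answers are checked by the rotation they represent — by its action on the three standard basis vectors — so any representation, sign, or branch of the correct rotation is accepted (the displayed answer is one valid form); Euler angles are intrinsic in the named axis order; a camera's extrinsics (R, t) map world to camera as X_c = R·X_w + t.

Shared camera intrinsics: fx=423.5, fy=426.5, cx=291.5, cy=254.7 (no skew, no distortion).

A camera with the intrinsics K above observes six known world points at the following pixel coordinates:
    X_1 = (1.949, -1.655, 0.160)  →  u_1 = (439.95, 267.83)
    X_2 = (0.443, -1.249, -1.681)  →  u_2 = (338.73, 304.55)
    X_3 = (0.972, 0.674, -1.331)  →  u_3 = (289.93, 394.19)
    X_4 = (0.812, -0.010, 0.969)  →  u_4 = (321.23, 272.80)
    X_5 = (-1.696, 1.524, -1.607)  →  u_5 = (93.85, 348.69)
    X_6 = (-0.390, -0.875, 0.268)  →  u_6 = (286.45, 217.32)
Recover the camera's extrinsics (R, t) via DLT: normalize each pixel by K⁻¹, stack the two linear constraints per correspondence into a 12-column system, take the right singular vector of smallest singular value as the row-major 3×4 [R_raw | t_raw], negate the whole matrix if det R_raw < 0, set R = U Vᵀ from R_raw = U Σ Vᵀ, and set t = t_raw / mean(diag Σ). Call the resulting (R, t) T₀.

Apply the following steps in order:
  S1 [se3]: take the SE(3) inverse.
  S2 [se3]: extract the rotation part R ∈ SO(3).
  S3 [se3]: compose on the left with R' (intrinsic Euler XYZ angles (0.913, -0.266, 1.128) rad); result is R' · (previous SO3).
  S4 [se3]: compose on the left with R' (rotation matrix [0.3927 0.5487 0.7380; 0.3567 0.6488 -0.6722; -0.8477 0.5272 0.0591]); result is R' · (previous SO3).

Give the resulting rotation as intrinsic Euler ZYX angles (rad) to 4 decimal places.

rotation (euler_zyx) = (-0.1569, 0.6532, 1.1327)

source (pnp_recover): camera pose = R=[0.8267 -0.5444 0.1422; 0.5376 0.6895 -0.4854; 0.1662 0.4777 0.8626], t=(-0.2700, 0.3700, 6.7900)
after S1 (invert_se3): R=[0.8267 0.5376 0.1662; -0.5444 0.6895 0.4777; 0.1422 -0.4854 0.8626], t=(-1.1042, -3.6458, -5.6394)
after S2 (rot_of_se3): [0.8267 0.5376 0.1662; -0.5444 0.6895 0.4777; 0.1422 -0.4854 0.8626]
after S3 (compose_so3): [0.7790 -0.2513 -0.5745; 0.0295 0.9299 -0.3667; 0.6264 0.2687 0.7317]
after S4 (compose_so3): [0.7844 0.6099 0.1132; -0.1241 0.3331 -0.9347; -0.6078 0.7191 0.3369]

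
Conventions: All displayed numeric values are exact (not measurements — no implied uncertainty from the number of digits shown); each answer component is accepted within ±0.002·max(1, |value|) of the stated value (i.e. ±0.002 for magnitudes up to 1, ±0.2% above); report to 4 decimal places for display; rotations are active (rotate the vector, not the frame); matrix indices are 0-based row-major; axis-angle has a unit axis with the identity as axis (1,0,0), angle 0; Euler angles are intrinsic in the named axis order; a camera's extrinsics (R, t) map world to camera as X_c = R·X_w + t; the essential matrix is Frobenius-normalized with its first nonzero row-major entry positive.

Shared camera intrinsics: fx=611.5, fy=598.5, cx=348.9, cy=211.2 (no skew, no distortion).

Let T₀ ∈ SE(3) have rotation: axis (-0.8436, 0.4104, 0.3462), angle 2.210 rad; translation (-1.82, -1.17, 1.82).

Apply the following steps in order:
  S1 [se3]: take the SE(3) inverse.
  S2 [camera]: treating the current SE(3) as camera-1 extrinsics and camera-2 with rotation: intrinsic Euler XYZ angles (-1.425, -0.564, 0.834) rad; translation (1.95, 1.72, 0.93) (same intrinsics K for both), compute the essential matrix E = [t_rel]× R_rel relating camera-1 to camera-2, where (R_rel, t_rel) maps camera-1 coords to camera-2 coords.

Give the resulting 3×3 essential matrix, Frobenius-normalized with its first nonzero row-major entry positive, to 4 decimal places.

matrix = [0.0580 0.6912 0.0807; 0.5112 -0.0969 -0.1597; -0.4453 -0.0622 0.1184]

after S1 (invert_se3): R=[0.5397 -0.2749 -0.7957; -0.8306 -0.3276 -0.4503; -0.1369 0.9039 -0.4051], t=(2.1088, -1.0756, 1.5458)
after S2 (essential): [0.0580 0.6912 0.0807; 0.5112 -0.0969 -0.1597; -0.4453 -0.0622 0.1184]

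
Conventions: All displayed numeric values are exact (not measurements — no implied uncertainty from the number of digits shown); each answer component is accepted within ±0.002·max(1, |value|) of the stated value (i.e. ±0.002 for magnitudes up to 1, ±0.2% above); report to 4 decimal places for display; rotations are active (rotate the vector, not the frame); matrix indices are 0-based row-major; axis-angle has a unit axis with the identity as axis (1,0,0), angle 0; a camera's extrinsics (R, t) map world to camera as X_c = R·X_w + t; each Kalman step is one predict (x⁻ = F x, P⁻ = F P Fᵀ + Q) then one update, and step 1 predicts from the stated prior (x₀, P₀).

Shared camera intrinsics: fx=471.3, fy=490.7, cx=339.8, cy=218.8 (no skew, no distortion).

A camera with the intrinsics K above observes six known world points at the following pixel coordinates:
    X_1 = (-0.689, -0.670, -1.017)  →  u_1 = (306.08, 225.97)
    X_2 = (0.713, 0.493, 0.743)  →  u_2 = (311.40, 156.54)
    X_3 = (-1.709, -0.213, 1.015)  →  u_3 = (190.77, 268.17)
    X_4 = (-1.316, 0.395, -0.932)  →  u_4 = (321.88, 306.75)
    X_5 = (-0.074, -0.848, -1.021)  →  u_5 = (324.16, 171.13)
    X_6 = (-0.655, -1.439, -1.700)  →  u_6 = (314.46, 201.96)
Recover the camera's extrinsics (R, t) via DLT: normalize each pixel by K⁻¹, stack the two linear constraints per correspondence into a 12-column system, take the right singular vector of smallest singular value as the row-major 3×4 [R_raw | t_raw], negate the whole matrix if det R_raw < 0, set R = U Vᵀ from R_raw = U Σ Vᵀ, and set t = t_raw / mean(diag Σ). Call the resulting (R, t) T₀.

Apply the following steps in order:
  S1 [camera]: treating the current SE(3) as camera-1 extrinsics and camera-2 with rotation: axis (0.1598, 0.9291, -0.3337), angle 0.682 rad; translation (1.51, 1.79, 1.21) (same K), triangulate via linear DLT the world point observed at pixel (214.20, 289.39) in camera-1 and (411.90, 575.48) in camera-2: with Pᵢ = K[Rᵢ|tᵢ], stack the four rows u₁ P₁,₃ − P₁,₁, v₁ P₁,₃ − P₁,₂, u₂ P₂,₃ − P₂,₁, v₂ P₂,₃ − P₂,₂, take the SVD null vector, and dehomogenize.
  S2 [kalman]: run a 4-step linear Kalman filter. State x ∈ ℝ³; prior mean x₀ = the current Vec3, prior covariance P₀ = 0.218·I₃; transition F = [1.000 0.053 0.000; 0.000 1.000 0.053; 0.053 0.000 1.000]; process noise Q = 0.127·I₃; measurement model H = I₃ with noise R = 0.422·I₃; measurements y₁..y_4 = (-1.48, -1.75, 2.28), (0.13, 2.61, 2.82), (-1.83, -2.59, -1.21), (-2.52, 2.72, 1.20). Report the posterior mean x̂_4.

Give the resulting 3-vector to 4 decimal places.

result = (-1.7977, 0.7808, 0.7969)

source (pnp_recover): camera pose = R=[0.4717 0.4826 -0.7380; -0.8500 0.4714 -0.2351; 0.2344 0.7382 0.6325], t=(-0.4901, -0.4299, 6.7100)
after S1 (triangulate): (-1.7971, -0.0298, 0.5582)
after S2 (kf_track): (-1.7977, 0.7808, 0.7969)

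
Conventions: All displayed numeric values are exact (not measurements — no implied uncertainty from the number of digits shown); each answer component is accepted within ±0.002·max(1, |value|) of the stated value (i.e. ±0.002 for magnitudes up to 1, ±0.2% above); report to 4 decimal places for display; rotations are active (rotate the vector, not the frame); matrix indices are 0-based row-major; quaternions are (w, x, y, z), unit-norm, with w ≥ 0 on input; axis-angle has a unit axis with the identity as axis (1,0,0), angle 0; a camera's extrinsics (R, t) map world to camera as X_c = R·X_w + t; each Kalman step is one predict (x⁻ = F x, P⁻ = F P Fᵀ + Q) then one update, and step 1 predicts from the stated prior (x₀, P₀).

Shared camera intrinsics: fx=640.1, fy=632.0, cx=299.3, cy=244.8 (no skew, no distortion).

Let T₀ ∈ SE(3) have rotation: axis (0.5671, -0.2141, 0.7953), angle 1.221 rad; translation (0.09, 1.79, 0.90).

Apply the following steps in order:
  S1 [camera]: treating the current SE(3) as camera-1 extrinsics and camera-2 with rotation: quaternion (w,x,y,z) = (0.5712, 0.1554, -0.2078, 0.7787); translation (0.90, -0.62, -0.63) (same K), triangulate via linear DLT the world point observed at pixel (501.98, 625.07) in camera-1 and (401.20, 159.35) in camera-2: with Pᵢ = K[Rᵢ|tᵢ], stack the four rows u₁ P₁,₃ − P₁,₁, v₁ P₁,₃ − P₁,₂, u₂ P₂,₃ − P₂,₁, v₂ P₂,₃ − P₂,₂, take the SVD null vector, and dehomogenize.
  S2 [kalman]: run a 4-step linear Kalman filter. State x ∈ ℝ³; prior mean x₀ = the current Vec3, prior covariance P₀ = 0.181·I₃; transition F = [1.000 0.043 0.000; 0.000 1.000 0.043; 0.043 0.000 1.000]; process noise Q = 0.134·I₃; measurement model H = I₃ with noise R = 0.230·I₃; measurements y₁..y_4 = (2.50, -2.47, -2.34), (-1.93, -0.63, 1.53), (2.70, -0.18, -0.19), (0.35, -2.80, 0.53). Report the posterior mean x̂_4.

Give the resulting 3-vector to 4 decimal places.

result = (0.8078, -1.7271, 0.3719)

after S1 (triangulate): (1.5812, 0.1960, 1.6836)
after S2 (kf_track): (0.8078, -1.7271, 0.3719)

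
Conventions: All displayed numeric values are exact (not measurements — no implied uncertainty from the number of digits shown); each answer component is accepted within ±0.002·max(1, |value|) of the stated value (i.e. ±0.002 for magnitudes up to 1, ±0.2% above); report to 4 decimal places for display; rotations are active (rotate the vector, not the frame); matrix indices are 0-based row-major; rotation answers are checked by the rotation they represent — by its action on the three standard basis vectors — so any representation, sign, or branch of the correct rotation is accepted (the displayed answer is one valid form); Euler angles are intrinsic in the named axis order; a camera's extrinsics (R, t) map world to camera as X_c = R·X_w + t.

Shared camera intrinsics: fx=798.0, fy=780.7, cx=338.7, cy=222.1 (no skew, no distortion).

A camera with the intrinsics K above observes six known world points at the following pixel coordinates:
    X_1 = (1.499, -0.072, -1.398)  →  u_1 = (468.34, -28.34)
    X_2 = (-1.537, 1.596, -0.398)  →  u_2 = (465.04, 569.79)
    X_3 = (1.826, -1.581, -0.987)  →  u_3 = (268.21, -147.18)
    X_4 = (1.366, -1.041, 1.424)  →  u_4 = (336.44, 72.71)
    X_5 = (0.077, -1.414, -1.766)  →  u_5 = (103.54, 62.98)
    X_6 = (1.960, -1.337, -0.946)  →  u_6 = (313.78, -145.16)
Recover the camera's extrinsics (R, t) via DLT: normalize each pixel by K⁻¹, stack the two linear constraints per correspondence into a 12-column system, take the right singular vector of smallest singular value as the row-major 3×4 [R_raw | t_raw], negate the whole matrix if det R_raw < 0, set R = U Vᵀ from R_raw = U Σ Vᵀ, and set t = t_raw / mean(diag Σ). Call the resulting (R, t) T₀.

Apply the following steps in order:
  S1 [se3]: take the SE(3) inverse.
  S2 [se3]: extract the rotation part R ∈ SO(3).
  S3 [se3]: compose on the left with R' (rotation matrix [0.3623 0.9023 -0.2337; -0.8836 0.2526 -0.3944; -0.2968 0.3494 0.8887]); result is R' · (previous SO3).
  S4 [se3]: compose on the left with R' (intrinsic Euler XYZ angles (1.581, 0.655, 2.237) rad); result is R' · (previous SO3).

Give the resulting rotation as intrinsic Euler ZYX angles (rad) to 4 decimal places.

rotation (euler_zyx) = (-1.9756, -1.0800, -1.4567)

source (pnp_recover): camera pose = R=[0.4792 0.8751 0.0673; -0.8745 0.4695 0.1215; 0.0747 -0.1171 0.9903], t=(0.1400, 0.1300, 5.5800)
after S1 (invert_se3): R=[0.4792 -0.8745 0.0747; 0.8751 0.4695 -0.1171; 0.0673 0.1215 0.9903], t=(-0.3702, 0.4697, -5.5512)
after S2 (rot_of_se3): [0.4792 -0.8745 0.0747; 0.8751 0.4695 -0.1171; 0.0673 0.1215 0.9903]
after S3 (compose_so3): [0.9475 0.0784 -0.3100; -0.2289 0.8434 -0.4861; 0.2233 0.5316 0.8170]
after S4 (compose_so3): [-0.1856 -0.2405 0.9527; -0.4332 -0.8503 -0.2990; 0.8820 -0.4682 0.0537]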